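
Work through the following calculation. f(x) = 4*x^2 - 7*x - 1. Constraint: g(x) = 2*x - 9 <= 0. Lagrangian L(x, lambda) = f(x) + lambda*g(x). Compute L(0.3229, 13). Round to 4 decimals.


Step 1: Evaluate f(x).
f(0.3229) = 4*0.3229^2 - 7*0.3229 - 1 = -2.8432
Step 2: Evaluate g(x).
g(0.3229) = 2*0.3229 - 9 = -8.3542
Step 3: Compute Lagrangian.
L = -2.8432 + 13*-8.3542 = -111.4478


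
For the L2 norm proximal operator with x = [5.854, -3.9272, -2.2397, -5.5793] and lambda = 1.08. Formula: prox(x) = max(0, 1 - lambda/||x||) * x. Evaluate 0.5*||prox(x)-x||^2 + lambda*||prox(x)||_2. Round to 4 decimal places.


Step 1: Compute ||x||.
||x|| = 9.2648
Step 2: Compute scaling factor.
scale = max(0, 1 - 1.08/9.2648) = 0.8834
Step 3: prox(x) = [5.1716, -3.4694, -1.9786, -4.9289]
||prox(x)|| = 8.1848
Step 4: Proximal objective.
0.5*||prox-x||^2 = 0.5832
lambda*||prox|| = 8.8396
Total = 9.4228


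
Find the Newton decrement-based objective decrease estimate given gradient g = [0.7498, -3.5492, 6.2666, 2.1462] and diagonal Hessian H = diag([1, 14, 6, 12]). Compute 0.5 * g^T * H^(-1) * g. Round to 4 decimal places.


Step 1: H is diagonal, so H^(-1) * g = [0.7498, -0.2535, 1.0444, 0.1789].
Step 2: g^T H^(-1) g = sum_i g_i^2 / H_ii
  = (0.7498)^2/1 + (-3.5492)^2/14 + (6.2666)^2/6 + (2.1462)^2/12
  = 0.5622 + 0.8998 + 6.545 + 0.3838 = 8.3909
Step 3: Objective decrease = 0.5 * g^T H^(-1) g = 4.1954


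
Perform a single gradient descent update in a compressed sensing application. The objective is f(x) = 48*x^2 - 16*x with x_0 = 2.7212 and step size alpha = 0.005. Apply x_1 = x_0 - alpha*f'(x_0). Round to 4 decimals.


We compute the gradient at x_0 and apply the update.
f'(x) = 96*x - 16
f'(2.7212) = 96*2.7212 - 16 = 245.2352
x_1 = 2.7212 - 0.005*245.2352 = 1.495


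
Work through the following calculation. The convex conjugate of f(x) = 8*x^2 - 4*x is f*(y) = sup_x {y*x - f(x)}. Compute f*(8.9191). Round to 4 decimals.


f*(y) = sup_x {y*x - a*x^2 - b*x} = sup_x {(y-b)*x - a*x^2}
FOC: (y - b) - 2a*x = 0 => x* = (y - b)/(2a)
x* = (8.9191 + 4)/(2*8) = 0.8074
f*(8.9191) = (y-b)^2/(4a) = (8.9191 + 4)^2/(4*8)
= 166.9031/32 = 5.2157


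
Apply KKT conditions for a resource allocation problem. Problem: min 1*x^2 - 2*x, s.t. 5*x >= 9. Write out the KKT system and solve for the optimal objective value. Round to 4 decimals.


Step 1: Try lambda = 0 (constraint inactive).
x_unc = 2/(2*1) = 1.0
Check: 5*1.0 = 5.0 < 9 -- violated!
Step 2: Constraint must be active: 5*x = 9
x* = 9/5 = 1.8
lambda = (2*1*1.8 - 2)/5 = 0.32
Step 3: Compute optimal value.
f(x*) = 1*1.8^2 - 2*1.8 = -0.36


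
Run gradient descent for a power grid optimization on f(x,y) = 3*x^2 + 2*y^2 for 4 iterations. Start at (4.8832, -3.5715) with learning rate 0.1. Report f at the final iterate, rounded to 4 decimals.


Gradient descent on f(x,y) = 3*x^2 + 2*y^2.
Starting point: (4.8832, -3.5715), alpha = 0.1
Step 1: grad_x = 2*3*4.8832 = 29.2992, grad_y = 2*2*-3.5715 = -14.286
  x_1 = 4.8832 - 0.1*29.2992 = 1.9533
  y_1 = -3.5715 - 0.1*-14.286 = -2.1429
Step 2: grad_x = 2*3*1.9533 = 11.7197, grad_y = 2*2*-2.1429 = -8.5716
  x_2 = 1.9533 - 0.1*11.7197 = 0.7813
  y_2 = -2.1429 - 0.1*-8.5716 = -1.2857
Step 3: grad_x = 2*3*0.7813 = 4.6879, grad_y = 2*2*-1.2857 = -5.143
  x_3 = 0.7813 - 0.1*4.6879 = 0.3125
  y_3 = -1.2857 - 0.1*-5.143 = -0.7714
Step 4: grad_x = 2*3*0.3125 = 1.8751, grad_y = 2*2*-0.7714 = -3.0858
  x_4 = 0.3125 - 0.1*1.8751 = 0.125
  y_4 = -0.7714 - 0.1*-3.0858 = -0.4629
f(0.125, -0.4629) = 3*0.125^2 + 2*(-0.4629)^2 = 0.4754


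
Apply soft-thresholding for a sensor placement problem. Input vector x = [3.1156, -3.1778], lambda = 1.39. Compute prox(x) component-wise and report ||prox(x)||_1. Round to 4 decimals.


Soft-thresholding with lambda = 1.39:
prox(3.1156) = sign(3.1156)*max(|3.1156| - 1.39, 0) = 1.7256
prox(-3.1778) = sign(-3.1778)*max(|-3.1778| - 1.39, 0) = -1.7878
prox(x) = [1.7256, -1.7878]
||prox(x)||_1 = 1.7256 + 1.7878 = 3.5134


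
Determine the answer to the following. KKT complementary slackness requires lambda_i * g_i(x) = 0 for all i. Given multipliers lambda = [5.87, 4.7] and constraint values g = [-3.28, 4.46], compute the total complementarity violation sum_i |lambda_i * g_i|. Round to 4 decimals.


KKT complementary slackness check:
lambda_1 * g_1 = 5.87 * -3.28 = -19.2536
lambda_2 * g_2 = 4.7 * 4.46 = 20.962
Total violation = 19.2536 + 20.962 = 40.2156


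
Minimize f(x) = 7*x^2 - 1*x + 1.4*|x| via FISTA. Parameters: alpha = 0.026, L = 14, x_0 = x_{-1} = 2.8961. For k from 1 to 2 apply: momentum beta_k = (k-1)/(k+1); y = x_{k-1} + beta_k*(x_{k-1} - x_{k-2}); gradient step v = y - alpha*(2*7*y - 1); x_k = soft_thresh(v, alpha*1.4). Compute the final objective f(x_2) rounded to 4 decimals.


FISTA on f(x) = 7*x^2 - 1*x + 1.4*|x|
L = 14, alpha = 0.026
Iteration 1: beta = 0.0, y = 2.8961 + 0.0*(2.8961 - 2.8961) = 2.8961
  grad(y) = 39.5454, v = y - alpha*grad = 1.8679
  prox(v) = soft_thresh(1.8679, 0.0364) = 1.8315
Iteration 2: beta = 0.3333, y = 1.8315 + 0.3333*(1.8315 - 2.8961) = 1.4767
  grad(y) = 19.6732, v = y - alpha*grad = 0.9652
  prox(v) = soft_thresh(0.9652, 0.0364) = 0.9288
f(x_2) = 7*0.9288^2 - 1*0.9288 + 1.4*|0.9288| = 6.4096


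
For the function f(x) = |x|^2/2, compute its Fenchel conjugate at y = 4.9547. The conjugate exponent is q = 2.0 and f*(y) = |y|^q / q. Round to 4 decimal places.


The conjugate exponent q satisfies 1/p + 1/q = 1.
p = 2, so q = 2/(2 - 1) = 2.0
|y|^q = 4.9547^2.0 = 24.5491
f*(4.9547) = 24.5491 / 2.0 = 12.2745


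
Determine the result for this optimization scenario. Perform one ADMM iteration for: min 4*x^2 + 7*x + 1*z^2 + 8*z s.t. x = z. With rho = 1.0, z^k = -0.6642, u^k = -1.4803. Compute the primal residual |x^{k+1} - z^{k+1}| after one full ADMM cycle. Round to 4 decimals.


ADMM iteration with rho = 1.0, z^k = -0.6642, u^k = -1.4803
Step 1: x-update.
Minimize 4*x^2 + 7*x + (1.0/2)*(x + 0.6642 - 1.4803)^2
FOC: (2*4 + 1.0)*x = -7 + 1.0*(-0.6642 + 1.4803)
x^{k+1} = -0.6871
Step 2: z-update.
Minimize 1*z^2 + 8*z + (1.0/2)*(-0.6871 - z - 1.4803)^2
FOC: (2*1 + 1.0)*z = -8 + 1.0*(-0.6871 - 1.4803)
z^{k+1} = -3.3891
Step 3: u-update.
u^{k+1} = -1.4803 - 0.6871 + 3.3891 = 1.2217
Step 4: Primal residual = |-0.6871 + 3.3891| = 2.702


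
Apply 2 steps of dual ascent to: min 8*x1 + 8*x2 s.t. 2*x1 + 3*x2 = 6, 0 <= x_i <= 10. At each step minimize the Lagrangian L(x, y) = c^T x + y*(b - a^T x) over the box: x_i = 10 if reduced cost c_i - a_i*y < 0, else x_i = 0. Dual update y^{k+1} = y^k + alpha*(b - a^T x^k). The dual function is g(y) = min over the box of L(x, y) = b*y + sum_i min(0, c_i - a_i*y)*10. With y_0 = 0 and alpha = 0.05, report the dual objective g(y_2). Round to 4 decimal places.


Dual ascent for LP: min 8*x1 + 8*x2, 2*x1 + 3*x2 = 6, 0 <= x_i <= 10
Step 1: y^k = 0.0, reduced costs: (8.0, 8.0)
  x^k = (0.0, 0.0), subgradient = b - a^T x = 6.0
  y^{k+1} = 0.0 + 0.05*6.0 = 0.3
Step 2: y^k = 0.3, reduced costs: (7.4, 7.1)
  x^k = (0.0, 0.0), subgradient = b - a^T x = 6.0
  y^{k+1} = 0.3 + 0.05*6.0 = 0.6
Dual objective at y_2 = 0.6: reduced costs (6.8, 6.2), box minimizer x = (0.0, 0.0)
g(y_2) = b*y + (c1 - a1*y)*x1 + (c2 - a2*y)*x2 = 6*0.6 + 6.8*0.0 + 6.2*0.0 = 3.6 + 0.0 + 0.0 = 3.6


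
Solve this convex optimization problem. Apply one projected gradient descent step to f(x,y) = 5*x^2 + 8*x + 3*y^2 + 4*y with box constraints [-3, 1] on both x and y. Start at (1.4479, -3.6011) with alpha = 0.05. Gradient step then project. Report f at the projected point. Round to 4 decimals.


Step 1: Compute gradient at (1.4479, -3.6011).
grad_x = 2*5*1.4479 + 8 = 22.479
grad_y = 2*3*-3.6011 + 4 = -17.6066
Step 2: Gradient step.
x_raw = 1.4479 - 0.05*22.479 = 0.324
y_raw = -3.6011 - 0.05*-17.6066 = -2.7208
Step 3: Project onto [-3, 1].
x_proj = clip(0.324) = 0.324
y_proj = clip(-2.7208) = -2.7208
Step 4: Evaluate f.
f(0.324, -2.7208) = 14.441


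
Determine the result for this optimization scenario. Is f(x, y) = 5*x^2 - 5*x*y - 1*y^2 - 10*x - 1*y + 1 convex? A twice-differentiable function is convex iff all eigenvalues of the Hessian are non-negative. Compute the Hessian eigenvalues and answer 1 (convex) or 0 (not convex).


The Hessian of f(x,y) = 5*x^2 - 5*x*y - 1*y^2 - 10*x - 1*y + 1 is:
H = [[10, -5], [-5, -2]]
Trace = 10 - 2 = 8
Determinant = 10*-2 - (-5)^2 = -45
Discriminant = (8)^2 - 4*-45 = 244.0
Eigenvalues: lambda_1 = -3.8102, lambda_2 = 11.8102
The function is not convex.

0


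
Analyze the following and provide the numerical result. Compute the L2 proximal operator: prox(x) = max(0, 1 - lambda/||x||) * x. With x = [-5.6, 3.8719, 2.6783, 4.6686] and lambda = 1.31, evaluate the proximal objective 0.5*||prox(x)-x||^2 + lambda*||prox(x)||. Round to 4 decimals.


Step 1: Compute ||x||.
||x|| = 8.6788
Step 2: Compute scaling factor.
scale = max(0, 1 - 1.31/8.6788) = 0.8491
Step 3: prox(x) = [-4.7547, 3.2875, 2.274, 3.9639]
||prox(x)|| = 7.3688
Step 4: Proximal objective.
0.5*||prox-x||^2 = 0.8581
lambda*||prox|| = 9.6531
Total = 10.5111


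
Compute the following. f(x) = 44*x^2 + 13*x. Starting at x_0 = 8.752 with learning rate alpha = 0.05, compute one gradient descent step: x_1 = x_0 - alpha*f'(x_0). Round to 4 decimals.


We compute the gradient at x_0 and apply the update.
f'(x) = 88*x + 13
f'(8.752) = 88*8.752 + 13 = 783.176
x_1 = 8.752 - 0.05*783.176 = -30.4068


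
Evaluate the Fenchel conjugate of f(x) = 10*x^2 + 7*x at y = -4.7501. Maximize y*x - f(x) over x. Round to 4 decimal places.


f*(y) = sup_x {y*x - a*x^2 - b*x} = sup_x {(y-b)*x - a*x^2}
FOC: (y - b) - 2a*x = 0 => x* = (y - b)/(2a)
x* = (-4.7501 - 7)/(2*10) = -0.5875
f*(-4.7501) = (y-b)^2/(4a) = (-4.7501 - 7)^2/(4*10)
= 138.0649/40 = 3.4516


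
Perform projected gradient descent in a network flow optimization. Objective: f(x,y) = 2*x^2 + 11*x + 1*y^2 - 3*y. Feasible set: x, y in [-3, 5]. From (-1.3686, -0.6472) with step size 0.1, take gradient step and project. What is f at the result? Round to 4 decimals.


Step 1: Compute gradient at (-1.3686, -0.6472).
grad_x = 2*2*-1.3686 + 11 = 5.5256
grad_y = 2*1*-0.6472 - 3 = -4.2944
Step 2: Gradient step.
x_raw = -1.3686 - 0.1*5.5256 = -1.9212
y_raw = -0.6472 - 0.1*-4.2944 = -0.2178
Step 3: Project onto [-3, 5].
x_proj = clip(-1.9212) = -1.9212
y_proj = clip(-0.2178) = -0.2178
Step 4: Evaluate f.
f(-1.9212, -0.2178) = -13.0503


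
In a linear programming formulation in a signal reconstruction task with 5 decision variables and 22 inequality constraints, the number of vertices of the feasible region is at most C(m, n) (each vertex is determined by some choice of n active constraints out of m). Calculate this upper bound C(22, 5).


Each vertex corresponds to some choice of n active constraints out of m, so the number of vertices is at most C(m, n) = m! / (n!(m-n)!).
m = 22, n = 5
Numerator: 22 * 21 * 20 * 19 * 18
Denominator: 5! = 120
C(22, 5) = 26334


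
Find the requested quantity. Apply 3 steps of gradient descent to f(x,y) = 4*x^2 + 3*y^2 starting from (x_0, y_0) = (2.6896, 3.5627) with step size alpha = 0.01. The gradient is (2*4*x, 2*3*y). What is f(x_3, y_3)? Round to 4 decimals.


Gradient descent on f(x,y) = 4*x^2 + 3*y^2.
Starting point: (2.6896, 3.5627), alpha = 0.01
Step 1: grad_x = 2*4*2.6896 = 21.5168, grad_y = 2*3*3.5627 = 21.3762
  x_1 = 2.6896 - 0.01*21.5168 = 2.4744
  y_1 = 3.5627 - 0.01*21.3762 = 3.3489
Step 2: grad_x = 2*4*2.4744 = 19.7955, grad_y = 2*3*3.3489 = 20.0936
  x_2 = 2.4744 - 0.01*19.7955 = 2.2765
  y_2 = 3.3489 - 0.01*20.0936 = 3.148
Step 3: grad_x = 2*4*2.2765 = 18.2118, grad_y = 2*3*3.148 = 18.888
  x_3 = 2.2765 - 0.01*18.2118 = 2.0944
  y_3 = 3.148 - 0.01*18.888 = 2.9591
f(2.0944, 2.9591) = 4*2.0944^2 + 3*2.9591^2 = 43.8146


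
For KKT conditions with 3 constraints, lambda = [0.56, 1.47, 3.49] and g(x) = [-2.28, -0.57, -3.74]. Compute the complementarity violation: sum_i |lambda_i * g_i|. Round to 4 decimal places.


KKT complementary slackness check:
lambda_1 * g_1 = 0.56 * -2.28 = -1.2768
lambda_2 * g_2 = 1.47 * -0.57 = -0.8379
lambda_3 * g_3 = 3.49 * -3.74 = -13.0526
Total violation = 1.2768 + 0.8379 + 13.0526 = 15.1673


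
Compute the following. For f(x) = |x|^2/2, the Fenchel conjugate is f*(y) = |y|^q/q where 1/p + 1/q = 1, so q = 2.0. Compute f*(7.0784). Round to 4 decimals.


The conjugate exponent q satisfies 1/p + 1/q = 1.
p = 2, so q = 2/(2 - 1) = 2.0
|y|^q = 7.0784^2.0 = 50.1037
f*(7.0784) = 50.1037 / 2.0 = 25.0519


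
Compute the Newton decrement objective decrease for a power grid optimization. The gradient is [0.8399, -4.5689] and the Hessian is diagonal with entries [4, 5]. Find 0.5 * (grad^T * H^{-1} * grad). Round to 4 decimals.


Step 1: H is diagonal, so H^(-1) * g = [0.21, -0.9138].
Step 2: g^T H^(-1) g = sum_i g_i^2 / H_ii
  = (0.8399)^2/4 + (-4.5689)^2/5
  = 0.1764 + 4.175 = 4.3513
Step 3: Objective decrease = 0.5 * g^T H^(-1) g = 2.1757


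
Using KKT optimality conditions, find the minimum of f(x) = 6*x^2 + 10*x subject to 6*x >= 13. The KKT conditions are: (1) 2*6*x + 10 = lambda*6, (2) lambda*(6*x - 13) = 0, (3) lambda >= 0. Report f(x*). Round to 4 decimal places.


Step 1: Try lambda = 0 (constraint inactive).
x_unc = -10/(2*6) = -0.8333
Check: 6*-0.8333 = -4.9998 < 13 -- violated!
Step 2: Constraint must be active: 6*x = 13
x* = 13/6 = 2.1667 (rounded; the exact value 13/6 is used below)
lambda = (2*6*(13/6) + 10)/6 = 6.0
Step 3: Compute optimal value.
f(x*) = 6*(13/6)^2 + 10*(13/6) = 49.8333


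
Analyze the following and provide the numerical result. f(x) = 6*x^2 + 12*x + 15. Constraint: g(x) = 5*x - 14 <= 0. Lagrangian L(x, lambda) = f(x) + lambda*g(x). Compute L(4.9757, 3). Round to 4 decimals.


Step 1: Evaluate f(x).
f(4.9757) = 6*4.9757^2 + 12*4.9757 + 15 = 223.2539
Step 2: Evaluate g(x).
g(4.9757) = 5*4.9757 - 14 = 10.8785
Step 3: Compute Lagrangian.
L = 223.2539 + 3*10.8785 = 255.8894


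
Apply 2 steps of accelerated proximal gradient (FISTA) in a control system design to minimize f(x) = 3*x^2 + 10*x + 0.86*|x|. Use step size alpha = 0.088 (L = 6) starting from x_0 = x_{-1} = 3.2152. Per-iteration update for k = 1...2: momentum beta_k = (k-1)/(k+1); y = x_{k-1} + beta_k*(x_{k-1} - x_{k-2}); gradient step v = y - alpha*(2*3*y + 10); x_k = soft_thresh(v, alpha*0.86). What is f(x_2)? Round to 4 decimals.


FISTA on f(x) = 3*x^2 + 10*x + 0.86*|x|
L = 6, alpha = 0.088
Iteration 1: beta = 0.0, y = 3.2152 + 0.0*(3.2152 - 3.2152) = 3.2152
  grad(y) = 29.2912, v = y - alpha*grad = 0.6376
  prox(v) = soft_thresh(0.6376, 0.0757) = 0.5619
Iteration 2: beta = 0.3333, y = 0.5619 + 0.3333*(0.5619 - 3.2152) = -0.3225
  grad(y) = 8.0648, v = y - alpha*grad = -1.0322
  prox(v) = soft_thresh(-1.0322, 0.0757) = -0.9566
f(x_2) = 3*(-0.9566)^2 + 10*(-0.9566) + 0.86*|-0.9566| = -5.9979


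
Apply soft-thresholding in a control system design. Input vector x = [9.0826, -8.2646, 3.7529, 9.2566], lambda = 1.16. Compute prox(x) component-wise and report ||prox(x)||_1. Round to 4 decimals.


Soft-thresholding with lambda = 1.16:
prox(9.0826) = sign(9.0826)*max(|9.0826| - 1.16, 0) = 7.9226
prox(-8.2646) = sign(-8.2646)*max(|-8.2646| - 1.16, 0) = -7.1046
prox(3.7529) = sign(3.7529)*max(|3.7529| - 1.16, 0) = 2.5929
prox(9.2566) = sign(9.2566)*max(|9.2566| - 1.16, 0) = 8.0966
prox(x) = [7.9226, -7.1046, 2.5929, 8.0966]
||prox(x)||_1 = 7.9226 + 7.1046 + 2.5929 + 8.0966 = 25.7167


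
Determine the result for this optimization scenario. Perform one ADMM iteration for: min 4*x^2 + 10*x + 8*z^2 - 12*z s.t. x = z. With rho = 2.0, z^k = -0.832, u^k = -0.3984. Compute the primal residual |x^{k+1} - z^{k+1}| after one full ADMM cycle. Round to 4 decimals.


ADMM iteration with rho = 2.0, z^k = -0.832, u^k = -0.3984
Step 1: x-update.
Minimize 4*x^2 + 10*x + (2.0/2)*(x + 0.832 - 0.3984)^2
FOC: (2*4 + 2.0)*x = -10 + 2.0*(-0.832 + 0.3984)
x^{k+1} = -1.0867
Step 2: z-update.
Minimize 8*z^2 - 12*z + (2.0/2)*(-1.0867 - z - 0.3984)^2
FOC: (2*8 + 2.0)*z = 12 + 2.0*(-1.0867 - 0.3984)
z^{k+1} = 0.5017
Step 3: u-update.
u^{k+1} = -0.3984 - 1.0867 - 0.5017 = -1.9868
Step 4: Primal residual = |-1.0867 - 0.5017| = 1.5884


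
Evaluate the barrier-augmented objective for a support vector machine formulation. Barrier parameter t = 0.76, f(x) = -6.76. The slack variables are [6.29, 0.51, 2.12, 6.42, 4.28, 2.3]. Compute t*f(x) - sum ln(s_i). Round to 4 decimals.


Step 1: Compute log-barrier.
ln values: [1.839, -0.6733, 0.7514, 1.8594, 1.454, 0.8329]
phi = -(1.839 - 0.6733 + 0.7514 + 1.8594 + 1.454 + 0.8329) = -6.0633
Step 2: Compute augmented objective.
t*f(x) = 0.76*-6.76 = -5.1376
Total = -5.1376 - 6.0633 = -11.2009


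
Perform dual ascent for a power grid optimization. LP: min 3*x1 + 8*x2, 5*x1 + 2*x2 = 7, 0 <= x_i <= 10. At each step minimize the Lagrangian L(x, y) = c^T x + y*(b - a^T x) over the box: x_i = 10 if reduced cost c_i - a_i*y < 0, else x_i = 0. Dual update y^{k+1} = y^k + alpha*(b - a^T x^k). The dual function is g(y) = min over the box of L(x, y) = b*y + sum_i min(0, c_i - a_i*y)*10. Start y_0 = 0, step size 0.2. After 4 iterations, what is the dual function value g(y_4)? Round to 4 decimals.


Dual ascent for LP: min 3*x1 + 8*x2, 5*x1 + 2*x2 = 7, 0 <= x_i <= 10
Step 1: y^k = 0.0, reduced costs: (3.0, 8.0)
  x^k = (0.0, 0.0), subgradient = b - a^T x = 7.0
  y^{k+1} = 0.0 + 0.2*7.0 = 1.4
Step 2: y^k = 1.4, reduced costs: (-4.0, 5.2)
  x^k = (10.0, 0.0), subgradient = b - a^T x = -43.0
  y^{k+1} = 1.4 + 0.2*-43.0 = -7.2
Step 3: y^k = -7.2, reduced costs: (39.0, 22.4)
  x^k = (0.0, 0.0), subgradient = b - a^T x = 7.0
  y^{k+1} = -7.2 + 0.2*7.0 = -5.8
Step 4: y^k = -5.8, reduced costs: (32.0, 19.6)
  x^k = (0.0, 0.0), subgradient = b - a^T x = 7.0
  y^{k+1} = -5.8 + 0.2*7.0 = -4.4
Dual objective at y_4 = -4.4: reduced costs (25.0, 16.8), box minimizer x = (0.0, 0.0)
g(y_4) = b*y + (c1 - a1*y)*x1 + (c2 - a2*y)*x2 = 7*(-4.4) + 25.0*0.0 + 16.8*0.0 = -30.8 + 0.0 + 0.0 = -30.8


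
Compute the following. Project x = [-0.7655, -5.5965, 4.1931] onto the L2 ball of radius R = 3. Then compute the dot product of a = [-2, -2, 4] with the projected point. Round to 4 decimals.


Step 1: Compute ||x|| (intermediates to 6 decimals).
||x|| = sqrt((-0.7655)^2 + (-5.5965)^2 + 4.1931^2) = 7.034834
Step 2: Project.
Since ||x|| > R, scale = R/||x|| = 3/7.034834 = 0.426449, proj(x) = scale * x
proj(x) = [-0.326447, -2.386622, 1.788143]
Step 3: Dot product.
a^T * proj(x) = -2*(-0.326447) - 2*(-2.386622) + 4*1.788143 = 12.5787


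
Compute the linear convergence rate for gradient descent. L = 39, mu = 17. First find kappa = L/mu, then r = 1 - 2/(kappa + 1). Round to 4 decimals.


Step 1: Compute the condition number.
kappa = L/mu = 39/17 = 2.2941
Step 2: Compute the convergence rate.
r = 1 - 2/(kappa + 1) = 1 - 2*mu/(L + mu) = (L - mu)/(L + mu) = 22/56 = 0.3929


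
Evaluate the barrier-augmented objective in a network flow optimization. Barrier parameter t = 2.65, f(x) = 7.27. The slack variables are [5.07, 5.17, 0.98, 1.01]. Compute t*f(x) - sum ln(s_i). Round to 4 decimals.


Step 1: Compute log-barrier.
ln values: [1.6233, 1.6429, -0.0202, 0.01]
phi = -(1.6233 + 1.6429 - 0.0202 + 0.01) = -3.256
Step 2: Compute augmented objective.
t*f(x) = 2.65*7.27 = 19.2655
Total = 19.2655 - 3.256 = 16.0095


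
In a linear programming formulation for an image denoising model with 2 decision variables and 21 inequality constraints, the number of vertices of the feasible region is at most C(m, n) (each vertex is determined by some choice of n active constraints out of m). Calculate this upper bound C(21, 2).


Each vertex corresponds to some choice of n active constraints out of m, so the number of vertices is at most C(m, n) = m! / (n!(m-n)!).
m = 21, n = 2
Numerator: 21 * 20
Denominator: 2! = 2
C(21, 2) = 210


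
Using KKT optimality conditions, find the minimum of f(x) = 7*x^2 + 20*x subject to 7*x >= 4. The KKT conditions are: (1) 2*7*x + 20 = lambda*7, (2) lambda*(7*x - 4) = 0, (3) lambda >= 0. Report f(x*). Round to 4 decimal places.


Step 1: Try lambda = 0 (constraint inactive).
x_unc = -20/(2*7) = -1.4286
Check: 7*-1.4286 = -10.0002 < 4 -- violated!
Step 2: Constraint must be active: 7*x = 4
x* = 4/7 = 0.5714 (rounded; the exact value 4/7 is used below)
lambda = (2*7*(4/7) + 20)/7 = 4.0
Step 3: Compute optimal value.
f(x*) = 7*(4/7)^2 + 20*(4/7) = 13.7143


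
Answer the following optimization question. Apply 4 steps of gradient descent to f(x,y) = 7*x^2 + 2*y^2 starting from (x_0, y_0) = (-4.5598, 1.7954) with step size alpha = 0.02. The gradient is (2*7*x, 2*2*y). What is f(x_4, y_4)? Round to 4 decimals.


Gradient descent on f(x,y) = 7*x^2 + 2*y^2.
Starting point: (-4.5598, 1.7954), alpha = 0.02
Step 1: grad_x = 2*7*-4.5598 = -63.8372, grad_y = 2*2*1.7954 = 7.1816
  x_1 = -4.5598 - 0.02*-63.8372 = -3.2831
  y_1 = 1.7954 - 0.02*7.1816 = 1.6518
Step 2: grad_x = 2*7*-3.2831 = -45.9628, grad_y = 2*2*1.6518 = 6.6071
  x_2 = -3.2831 - 0.02*-45.9628 = -2.3638
  y_2 = 1.6518 - 0.02*6.6071 = 1.5196
Step 3: grad_x = 2*7*-2.3638 = -33.0932, grad_y = 2*2*1.5196 = 6.0785
  x_3 = -2.3638 - 0.02*-33.0932 = -1.7019
  y_3 = 1.5196 - 0.02*6.0785 = 1.3981
Step 4: grad_x = 2*7*-1.7019 = -23.8271, grad_y = 2*2*1.3981 = 5.5922
  x_4 = -1.7019 - 0.02*-23.8271 = -1.2254
  y_4 = 1.3981 - 0.02*5.5922 = 1.2862
f(-1.2254, 1.2862) = 7*(-1.2254)^2 + 2*1.2862^2 = 13.8198


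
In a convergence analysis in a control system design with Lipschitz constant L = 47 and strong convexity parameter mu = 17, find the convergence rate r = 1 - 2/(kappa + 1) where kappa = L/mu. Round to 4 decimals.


Step 1: Compute the condition number.
kappa = L/mu = 47/17 = 2.7647
Step 2: Compute the convergence rate.
r = 1 - 2/(kappa + 1) = 1 - 2*mu/(L + mu) = (L - mu)/(L + mu) = 30/64 = 0.4688


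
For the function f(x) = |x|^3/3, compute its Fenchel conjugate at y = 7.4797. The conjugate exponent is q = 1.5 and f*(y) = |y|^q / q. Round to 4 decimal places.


The conjugate exponent q satisfies 1/p + 1/q = 1.
p = 3, so q = 3/(3 - 1) = 1.5
|y|^q = 7.4797^1.5 = 20.4563
f*(7.4797) = 20.4563 / 1.5 = 13.6375


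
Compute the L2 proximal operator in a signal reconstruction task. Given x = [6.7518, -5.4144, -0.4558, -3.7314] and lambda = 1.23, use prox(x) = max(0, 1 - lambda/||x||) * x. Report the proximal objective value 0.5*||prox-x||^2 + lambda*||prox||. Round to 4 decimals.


Step 1: Compute ||x||.
||x|| = 9.4358
Step 2: Compute scaling factor.
scale = max(0, 1 - 1.23/9.4358) = 0.8696
Step 3: prox(x) = [5.8717, -4.7086, -0.3964, -3.245]
||prox(x)|| = 8.2058
Step 4: Proximal objective.
0.5*||prox-x||^2 = 0.7565
lambda*||prox|| = 10.0931
Total = 10.8495


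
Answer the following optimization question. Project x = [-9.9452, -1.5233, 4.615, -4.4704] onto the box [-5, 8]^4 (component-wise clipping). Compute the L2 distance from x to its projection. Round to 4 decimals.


Project each component onto [-5, 8].
clip(-9.9452) = -5.0, clip(-1.5233) = -1.5233, clip(4.615) = 4.615, clip(-4.4704) = -4.4704
Projection = [-5.0, -1.5233, 4.615, -4.4704]
Squared diffs: [24.455, 0.0, 0.0, 0.0]
Distance = sqrt(24.455) = 4.9452


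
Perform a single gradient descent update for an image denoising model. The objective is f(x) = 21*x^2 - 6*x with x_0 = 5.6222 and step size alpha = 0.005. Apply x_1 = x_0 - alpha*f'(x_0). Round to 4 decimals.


We compute the gradient at x_0 and apply the update.
f'(x) = 42*x - 6
f'(5.6222) = 42*5.6222 - 6 = 230.1324
x_1 = 5.6222 - 0.005*230.1324 = 4.4715


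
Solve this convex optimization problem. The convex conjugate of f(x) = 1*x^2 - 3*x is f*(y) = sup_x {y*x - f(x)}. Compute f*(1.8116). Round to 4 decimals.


f*(y) = sup_x {y*x - a*x^2 - b*x} = sup_x {(y-b)*x - a*x^2}
FOC: (y - b) - 2a*x = 0 => x* = (y - b)/(2a)
x* = (1.8116 + 3)/(2*1) = 2.4058
f*(1.8116) = (y-b)^2/(4a) = (1.8116 + 3)^2/(4*1)
= 23.1515/4 = 5.7879


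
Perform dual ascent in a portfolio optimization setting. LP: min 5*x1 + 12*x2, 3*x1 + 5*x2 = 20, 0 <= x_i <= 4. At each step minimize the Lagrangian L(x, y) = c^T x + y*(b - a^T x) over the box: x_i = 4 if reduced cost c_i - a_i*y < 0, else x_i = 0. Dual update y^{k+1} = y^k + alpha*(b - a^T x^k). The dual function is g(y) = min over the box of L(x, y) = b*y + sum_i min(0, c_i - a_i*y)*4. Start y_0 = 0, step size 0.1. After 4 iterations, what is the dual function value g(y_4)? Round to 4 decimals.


Dual ascent for LP: min 5*x1 + 12*x2, 3*x1 + 5*x2 = 20, 0 <= x_i <= 4
Step 1: y^k = 0.0, reduced costs: (5.0, 12.0)
  x^k = (0.0, 0.0), subgradient = b - a^T x = 20.0
  y^{k+1} = 0.0 + 0.1*20.0 = 2.0
Step 2: y^k = 2.0, reduced costs: (-1.0, 2.0)
  x^k = (4.0, 0.0), subgradient = b - a^T x = 8.0
  y^{k+1} = 2.0 + 0.1*8.0 = 2.8
Step 3: y^k = 2.8, reduced costs: (-3.4, -2.0)
  x^k = (4.0, 4.0), subgradient = b - a^T x = -12.0
  y^{k+1} = 2.8 + 0.1*-12.0 = 1.6
Step 4: y^k = 1.6, reduced costs: (0.2, 4.0)
  x^k = (0.0, 0.0), subgradient = b - a^T x = 20.0
  y^{k+1} = 1.6 + 0.1*20.0 = 3.6
Dual objective at y_4 = 3.6: reduced costs (-5.8, -6.0), box minimizer x = (4.0, 4.0)
g(y_4) = b*y + (c1 - a1*y)*x1 + (c2 - a2*y)*x2 = 20*3.6 + (-5.8)*4.0 + (-6.0)*4.0 = 72.0 - 23.2 - 24.0 = 24.8


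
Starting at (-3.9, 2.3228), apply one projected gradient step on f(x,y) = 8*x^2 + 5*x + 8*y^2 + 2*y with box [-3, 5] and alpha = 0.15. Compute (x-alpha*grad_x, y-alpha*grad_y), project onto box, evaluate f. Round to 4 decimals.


Step 1: Compute gradient at (-3.9, 2.3228).
grad_x = 2*8*-3.9 + 5 = -57.4
grad_y = 2*8*2.3228 + 2 = 39.1648
Step 2: Gradient step.
x_raw = -3.9 - 0.15*-57.4 = 4.71
y_raw = 2.3228 - 0.15*39.1648 = -3.5519
Step 3: Project onto [-3, 5].
x_proj = clip(4.71) = 4.71
y_proj = clip(-3.5519) = -3.0
Step 4: Evaluate f.
f(4.71, -3.0) = 267.0228


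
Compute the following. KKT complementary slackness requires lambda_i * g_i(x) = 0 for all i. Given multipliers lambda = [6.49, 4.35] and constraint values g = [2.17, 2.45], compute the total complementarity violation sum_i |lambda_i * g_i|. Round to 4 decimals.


KKT complementary slackness check:
lambda_1 * g_1 = 6.49 * 2.17 = 14.0833
lambda_2 * g_2 = 4.35 * 2.45 = 10.6575
Total violation = 14.0833 + 10.6575 = 24.7408


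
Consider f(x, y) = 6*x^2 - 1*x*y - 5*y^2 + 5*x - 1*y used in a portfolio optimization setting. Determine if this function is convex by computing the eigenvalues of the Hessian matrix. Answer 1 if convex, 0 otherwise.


The Hessian of f(x,y) = 6*x^2 - 1*x*y - 5*y^2 + 5*x - 1*y is:
H = [[12, -1], [-1, -10]]
Trace = 12 - 10 = 2
Determinant = 12*-10 - (-1)^2 = -121
Discriminant = (2)^2 - 4*-121 = 488.0
Eigenvalues: lambda_1 = -10.0454, lambda_2 = 12.0454
The function is not convex.

0


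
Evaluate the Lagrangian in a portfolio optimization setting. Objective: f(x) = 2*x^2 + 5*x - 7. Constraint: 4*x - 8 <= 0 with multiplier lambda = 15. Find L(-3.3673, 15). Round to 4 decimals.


Step 1: Evaluate f(x).
f(-3.3673) = 2*(-3.3673)^2 + 5*(-3.3673) - 7 = -1.1591
Step 2: Evaluate g(x).
g(-3.3673) = 4*-3.3673 - 8 = -21.4692
Step 3: Compute Lagrangian.
L = -1.1591 + 15*-21.4692 = -323.1971


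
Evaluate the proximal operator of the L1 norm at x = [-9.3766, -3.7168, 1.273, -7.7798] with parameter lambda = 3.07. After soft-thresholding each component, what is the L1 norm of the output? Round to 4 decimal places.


Soft-thresholding with lambda = 3.07:
prox(-9.3766) = sign(-9.3766)*max(|-9.3766| - 3.07, 0) = -6.3066
prox(-3.7168) = sign(-3.7168)*max(|-3.7168| - 3.07, 0) = -0.6468
prox(1.273) = sign(1.273)*max(|1.273| - 3.07, 0) = 0.0
prox(-7.7798) = sign(-7.7798)*max(|-7.7798| - 3.07, 0) = -4.7098
prox(x) = [-6.3066, -0.6468, 0.0, -4.7098]
||prox(x)||_1 = 6.3066 + 0.6468 + 0.0 + 4.7098 = 11.6632


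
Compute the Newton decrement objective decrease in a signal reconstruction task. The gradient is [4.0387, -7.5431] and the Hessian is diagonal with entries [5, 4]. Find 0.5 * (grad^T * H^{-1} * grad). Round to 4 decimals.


Step 1: H is diagonal, so H^(-1) * g = [0.8077, -1.8858].
Step 2: g^T H^(-1) g = sum_i g_i^2 / H_ii
  = (4.0387)^2/5 + (-7.5431)^2/4
  = 3.2622 + 14.2246 = 17.4868
Step 3: Objective decrease = 0.5 * g^T H^(-1) g = 8.7434


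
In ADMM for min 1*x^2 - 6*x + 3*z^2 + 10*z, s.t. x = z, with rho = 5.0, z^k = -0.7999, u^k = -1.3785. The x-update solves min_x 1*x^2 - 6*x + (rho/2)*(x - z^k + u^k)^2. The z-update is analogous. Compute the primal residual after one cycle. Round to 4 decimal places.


ADMM iteration with rho = 5.0, z^k = -0.7999, u^k = -1.3785
Step 1: x-update.
Minimize 1*x^2 - 6*x + (5.0/2)*(x + 0.7999 - 1.3785)^2
FOC: (2*1 + 5.0)*x = 6 + 5.0*(-0.7999 + 1.3785)
x^{k+1} = 1.2704
Step 2: z-update.
Minimize 3*z^2 + 10*z + (5.0/2)*(1.2704 - z - 1.3785)^2
FOC: (2*3 + 5.0)*z = -10 + 5.0*(1.2704 - 1.3785)
z^{k+1} = -0.9582
Step 3: u-update.
u^{k+1} = -1.3785 + 1.2704 + 0.9582 = 0.8501
Step 4: Primal residual = |1.2704 + 0.9582| = 2.2286


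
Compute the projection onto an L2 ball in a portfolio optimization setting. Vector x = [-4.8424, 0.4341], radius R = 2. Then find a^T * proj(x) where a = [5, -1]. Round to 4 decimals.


Step 1: Compute ||x|| (intermediates to 6 decimals).
||x|| = sqrt((-4.8424)^2 + 0.4341^2) = 4.861819
Step 2: Project.
Since ||x|| > R, scale = R/||x|| = 2/4.861819 = 0.411369, proj(x) = scale * x
proj(x) = [-1.992013, 0.178575]
Step 3: Dot product.
a^T * proj(x) = 5*(-1.992013) - 1*0.178575 = -10.1386


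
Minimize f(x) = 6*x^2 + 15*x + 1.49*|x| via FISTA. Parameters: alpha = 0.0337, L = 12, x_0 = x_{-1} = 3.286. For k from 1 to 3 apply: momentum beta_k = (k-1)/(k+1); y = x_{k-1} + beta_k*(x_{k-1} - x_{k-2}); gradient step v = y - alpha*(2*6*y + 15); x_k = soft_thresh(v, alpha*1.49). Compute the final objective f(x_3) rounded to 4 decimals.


FISTA on f(x) = 6*x^2 + 15*x + 1.49*|x|
L = 12, alpha = 0.0337
Iteration 1: beta = 0.0, y = 3.286 + 0.0*(3.286 - 3.286) = 3.286
  grad(y) = 54.432, v = y - alpha*grad = 1.4516
  prox(v) = soft_thresh(1.4516, 0.0502) = 1.4014
Iteration 2: beta = 0.3333, y = 1.4014 + 0.3333*(1.4014 - 3.286) = 0.7732
  grad(y) = 24.2789, v = y - alpha*grad = -0.045
  prox(v) = soft_thresh(-0.045, 0.0502) = 0.0
Iteration 3: beta = 0.5, y = 0.0 + 0.5*(0.0 - 1.4014) = -0.7007
  grad(y) = 6.5914, v = y - alpha*grad = -0.9228
  prox(v) = soft_thresh(-0.9228, 0.0502) = -0.8726
f(x_3) = 6*(-0.8726)^2 + 15*(-0.8726) + 1.49*|-0.8726| = -7.2203


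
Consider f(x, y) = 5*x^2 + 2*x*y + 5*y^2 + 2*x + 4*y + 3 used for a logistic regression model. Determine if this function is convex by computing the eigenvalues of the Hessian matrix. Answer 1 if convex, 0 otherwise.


The Hessian of f(x,y) = 5*x^2 + 2*x*y + 5*y^2 + 2*x + 4*y + 3 is:
H = [[10, 2], [2, 10]]
Trace = 10 + 10 = 20
Determinant = 10*10 - (2)^2 = 96
Discriminant = (20)^2 - 4*96 = 16.0
Eigenvalues: lambda_1 = 8.0, lambda_2 = 12.0
The function is convex.

1


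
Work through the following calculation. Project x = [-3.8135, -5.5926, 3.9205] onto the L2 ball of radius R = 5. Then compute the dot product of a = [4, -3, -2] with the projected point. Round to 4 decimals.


Step 1: Compute ||x|| (intermediates to 6 decimals).
||x|| = sqrt((-3.8135)^2 + (-5.5926)^2 + 3.9205^2) = 7.822421
Step 2: Project.
Since ||x|| > R, scale = R/||x|| = 5/7.822421 = 0.639188, proj(x) = scale * x
proj(x) = [-2.437543, -3.574723, 2.505937]
Step 3: Dot product.
a^T * proj(x) = 4*(-2.437543) - 3*(-3.574723) - 2*2.505937 = -4.0379


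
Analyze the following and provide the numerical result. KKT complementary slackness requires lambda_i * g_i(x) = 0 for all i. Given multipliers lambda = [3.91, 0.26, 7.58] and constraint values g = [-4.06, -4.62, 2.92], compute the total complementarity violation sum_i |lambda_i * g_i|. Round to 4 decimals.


KKT complementary slackness check:
lambda_1 * g_1 = 3.91 * -4.06 = -15.8746
lambda_2 * g_2 = 0.26 * -4.62 = -1.2012
lambda_3 * g_3 = 7.58 * 2.92 = 22.1336
Total violation = 15.8746 + 1.2012 + 22.1336 = 39.2094


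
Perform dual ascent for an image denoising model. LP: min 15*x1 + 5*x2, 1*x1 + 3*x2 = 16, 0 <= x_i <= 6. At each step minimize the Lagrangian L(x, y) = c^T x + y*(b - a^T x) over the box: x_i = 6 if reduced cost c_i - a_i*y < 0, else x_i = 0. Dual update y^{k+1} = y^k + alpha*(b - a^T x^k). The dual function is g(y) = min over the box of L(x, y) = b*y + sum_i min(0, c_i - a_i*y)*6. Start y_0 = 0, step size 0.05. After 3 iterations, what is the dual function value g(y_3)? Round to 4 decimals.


Dual ascent for LP: min 15*x1 + 5*x2, 1*x1 + 3*x2 = 16, 0 <= x_i <= 6
Step 1: y^k = 0.0, reduced costs: (15.0, 5.0)
  x^k = (0.0, 0.0), subgradient = b - a^T x = 16.0
  y^{k+1} = 0.0 + 0.05*16.0 = 0.8
Step 2: y^k = 0.8, reduced costs: (14.2, 2.6)
  x^k = (0.0, 0.0), subgradient = b - a^T x = 16.0
  y^{k+1} = 0.8 + 0.05*16.0 = 1.6
Step 3: y^k = 1.6, reduced costs: (13.4, 0.2)
  x^k = (0.0, 0.0), subgradient = b - a^T x = 16.0
  y^{k+1} = 1.6 + 0.05*16.0 = 2.4
Dual objective at y_3 = 2.4: reduced costs (12.6, -2.2), box minimizer x = (0.0, 6.0)
g(y_3) = b*y + (c1 - a1*y)*x1 + (c2 - a2*y)*x2 = 16*2.4 + 12.6*0.0 + (-2.2)*6.0 = 38.4 + 0.0 - 13.2 = 25.2


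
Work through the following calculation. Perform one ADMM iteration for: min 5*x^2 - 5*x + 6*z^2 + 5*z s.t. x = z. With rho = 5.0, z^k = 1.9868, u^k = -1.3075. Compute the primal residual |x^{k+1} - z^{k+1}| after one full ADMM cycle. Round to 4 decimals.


ADMM iteration with rho = 5.0, z^k = 1.9868, u^k = -1.3075
Step 1: x-update.
Minimize 5*x^2 - 5*x + (5.0/2)*(x - 1.9868 - 1.3075)^2
FOC: (2*5 + 5.0)*x = 5 + 5.0*(1.9868 + 1.3075)
x^{k+1} = 1.4314
Step 2: z-update.
Minimize 6*z^2 + 5*z + (5.0/2)*(1.4314 - z - 1.3075)^2
FOC: (2*6 + 5.0)*z = -5 + 5.0*(1.4314 - 1.3075)
z^{k+1} = -0.2577
Step 3: u-update.
u^{k+1} = -1.3075 + 1.4314 + 0.2577 = 0.3816
Step 4: Primal residual = |1.4314 + 0.2577| = 1.6891


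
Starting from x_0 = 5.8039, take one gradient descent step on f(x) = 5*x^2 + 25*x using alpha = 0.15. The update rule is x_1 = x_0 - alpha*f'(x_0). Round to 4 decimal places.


We compute the gradient at x_0 and apply the update.
f'(x) = 10*x + 25
f'(5.8039) = 10*5.8039 + 25 = 83.039
x_1 = 5.8039 - 0.15*83.039 = -6.652


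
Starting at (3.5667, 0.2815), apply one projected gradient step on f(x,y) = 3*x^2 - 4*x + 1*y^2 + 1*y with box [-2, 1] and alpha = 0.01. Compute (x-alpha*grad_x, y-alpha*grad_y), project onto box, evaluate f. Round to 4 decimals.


Step 1: Compute gradient at (3.5667, 0.2815).
grad_x = 2*3*3.5667 - 4 = 17.4002
grad_y = 2*1*0.2815 + 1 = 1.563
Step 2: Gradient step.
x_raw = 3.5667 - 0.01*17.4002 = 3.3927
y_raw = 0.2815 - 0.01*1.563 = 0.2659
Step 3: Project onto [-2, 1].
x_proj = clip(3.3927) = 1.0
y_proj = clip(0.2659) = 0.2659
Step 4: Evaluate f.
f(1.0, 0.2659) = -0.6634


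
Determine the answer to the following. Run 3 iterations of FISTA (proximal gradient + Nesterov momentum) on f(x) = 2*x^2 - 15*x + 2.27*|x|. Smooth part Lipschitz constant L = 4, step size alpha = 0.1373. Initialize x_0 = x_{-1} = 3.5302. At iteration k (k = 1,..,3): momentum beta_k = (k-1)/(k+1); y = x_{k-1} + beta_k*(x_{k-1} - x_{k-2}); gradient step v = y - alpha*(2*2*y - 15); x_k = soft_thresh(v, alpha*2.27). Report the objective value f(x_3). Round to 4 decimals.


FISTA on f(x) = 2*x^2 - 15*x + 2.27*|x|
L = 4, alpha = 0.1373
Iteration 1: beta = 0.0, y = 3.5302 + 0.0*(3.5302 - 3.5302) = 3.5302
  grad(y) = -0.8792, v = y - alpha*grad = 3.6509
  prox(v) = soft_thresh(3.6509, 0.3117) = 3.3392
Iteration 2: beta = 0.3333, y = 3.3392 + 0.3333*(3.3392 - 3.5302) = 3.2756
  grad(y) = -1.8976, v = y - alpha*grad = 3.5361
  prox(v) = soft_thresh(3.5361, 0.3117) = 3.2245
Iteration 3: beta = 0.5, y = 3.2245 + 0.5*(3.2245 - 3.3392) = 3.1671
  grad(y) = -2.3317, v = y - alpha*grad = 3.4872
  prox(v) = soft_thresh(3.4872, 0.3117) = 3.1755
f(x_3) = 2*3.1755^2 - 15*3.1755 + 2.27*|3.1755| = -20.2565


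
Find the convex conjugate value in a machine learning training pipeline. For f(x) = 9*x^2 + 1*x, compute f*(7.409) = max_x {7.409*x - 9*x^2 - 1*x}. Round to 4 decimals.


f*(y) = sup_x {y*x - a*x^2 - b*x} = sup_x {(y-b)*x - a*x^2}
FOC: (y - b) - 2a*x = 0 => x* = (y - b)/(2a)
x* = (7.409 - 1)/(2*9) = 0.3561
f*(7.409) = (y-b)^2/(4a) = (7.409 - 1)^2/(4*9)
= 41.0753/36 = 1.141


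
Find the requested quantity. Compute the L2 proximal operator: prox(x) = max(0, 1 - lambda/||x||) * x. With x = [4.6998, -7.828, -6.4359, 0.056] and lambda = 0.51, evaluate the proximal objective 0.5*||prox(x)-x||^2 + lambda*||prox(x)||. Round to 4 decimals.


Step 1: Compute ||x||.
||x|| = 11.1709
Step 2: Compute scaling factor.
scale = max(0, 1 - 0.51/11.1709) = 0.9543
Step 3: prox(x) = [4.4852, -7.4706, -6.1421, 0.0534]
||prox(x)|| = 10.6609
Step 4: Proximal objective.
0.5*||prox-x||^2 = 0.1301
lambda*||prox|| = 5.4371
Total = 5.5671


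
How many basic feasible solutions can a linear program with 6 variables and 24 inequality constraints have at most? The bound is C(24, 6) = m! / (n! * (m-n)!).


Each vertex corresponds to some choice of n active constraints out of m, so the number of vertices is at most C(m, n) = m! / (n!(m-n)!).
m = 24, n = 6
Numerator: 24 * 23 * 22 * 21 * 20 * 19
Denominator: 6! = 720
C(24, 6) = 134596


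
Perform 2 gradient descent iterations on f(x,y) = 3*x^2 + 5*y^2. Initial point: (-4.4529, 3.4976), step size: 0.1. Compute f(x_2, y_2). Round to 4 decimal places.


Gradient descent on f(x,y) = 3*x^2 + 5*y^2.
Starting point: (-4.4529, 3.4976), alpha = 0.1
Step 1: grad_x = 2*3*-4.4529 = -26.7174, grad_y = 2*5*3.4976 = 34.976
  x_1 = -4.4529 - 0.1*-26.7174 = -1.7812
  y_1 = 3.4976 - 0.1*34.976 = -0.0
Step 2: grad_x = 2*3*-1.7812 = -10.687, grad_y = 2*5*-0.0 = -0.0
  x_2 = -1.7812 - 0.1*-10.687 = -0.7125
  y_2 = -0.0 - 0.1*-0.0 = 0.0
f(-0.7125, 0.0) = 3*(-0.7125)^2 + 5*0.0^2 = 1.5228


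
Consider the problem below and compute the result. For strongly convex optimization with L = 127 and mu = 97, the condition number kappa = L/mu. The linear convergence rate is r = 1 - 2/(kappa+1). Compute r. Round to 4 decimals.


Step 1: Compute the condition number.
kappa = L/mu = 127/97 = 1.3093
Step 2: Compute the convergence rate.
r = 1 - 2/(kappa + 1) = 1 - 2*mu/(L + mu) = (L - mu)/(L + mu) = 30/224 = 0.1339


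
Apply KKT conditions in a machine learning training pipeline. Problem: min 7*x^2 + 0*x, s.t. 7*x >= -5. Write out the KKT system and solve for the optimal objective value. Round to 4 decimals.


Step 1: Try lambda = 0 (constraint inactive).
Stationarity: 2*7*x + 0 = 0
x* = 0/(2*7) = 0.0
Check constraint: 7*0.0 = 0.0 >= -5 -- satisfied.
Step 2: Compute optimal value.
f(x*) = 7*0.0^2 + 0*0.0 = 0.0


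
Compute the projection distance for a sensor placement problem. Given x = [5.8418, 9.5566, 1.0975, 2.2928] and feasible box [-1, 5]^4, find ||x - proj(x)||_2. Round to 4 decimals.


Project each component onto [-1, 5].
clip(5.8418) = 5.0, clip(9.5566) = 5.0, clip(1.0975) = 1.0975, clip(2.2928) = 2.2928
Projection = [5.0, 5.0, 1.0975, 2.2928]
Squared diffs: [0.7086, 20.7626, 0.0, 0.0]
Distance = sqrt(21.4712) = 4.6337


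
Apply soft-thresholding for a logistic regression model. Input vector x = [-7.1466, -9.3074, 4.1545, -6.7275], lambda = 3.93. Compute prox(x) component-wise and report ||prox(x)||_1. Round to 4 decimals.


Soft-thresholding with lambda = 3.93:
prox(-7.1466) = sign(-7.1466)*max(|-7.1466| - 3.93, 0) = -3.2166
prox(-9.3074) = sign(-9.3074)*max(|-9.3074| - 3.93, 0) = -5.3774
prox(4.1545) = sign(4.1545)*max(|4.1545| - 3.93, 0) = 0.2245
prox(-6.7275) = sign(-6.7275)*max(|-6.7275| - 3.93, 0) = -2.7975
prox(x) = [-3.2166, -5.3774, 0.2245, -2.7975]
||prox(x)||_1 = 3.2166 + 5.3774 + 0.2245 + 2.7975 = 11.616


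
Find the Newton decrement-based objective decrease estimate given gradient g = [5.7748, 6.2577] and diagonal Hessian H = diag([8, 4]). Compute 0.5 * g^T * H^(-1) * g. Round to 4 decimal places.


Step 1: H is diagonal, so H^(-1) * g = [0.7219, 1.5644].
Step 2: g^T H^(-1) g = sum_i g_i^2 / H_ii
  = (5.7748)^2/8 + (6.2577)^2/4
  = 4.1685 + 9.7897 = 13.9582
Step 3: Objective decrease = 0.5 * g^T H^(-1) g = 6.9791


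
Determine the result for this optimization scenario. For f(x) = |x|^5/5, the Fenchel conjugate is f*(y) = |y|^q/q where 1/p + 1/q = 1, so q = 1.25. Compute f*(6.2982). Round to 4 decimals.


The conjugate exponent q satisfies 1/p + 1/q = 1.
p = 5, so q = 5/(5 - 1) = 1.25
|y|^q = 6.2982^1.25 = 9.9775
f*(6.2982) = 9.9775 / 1.25 = 7.982
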